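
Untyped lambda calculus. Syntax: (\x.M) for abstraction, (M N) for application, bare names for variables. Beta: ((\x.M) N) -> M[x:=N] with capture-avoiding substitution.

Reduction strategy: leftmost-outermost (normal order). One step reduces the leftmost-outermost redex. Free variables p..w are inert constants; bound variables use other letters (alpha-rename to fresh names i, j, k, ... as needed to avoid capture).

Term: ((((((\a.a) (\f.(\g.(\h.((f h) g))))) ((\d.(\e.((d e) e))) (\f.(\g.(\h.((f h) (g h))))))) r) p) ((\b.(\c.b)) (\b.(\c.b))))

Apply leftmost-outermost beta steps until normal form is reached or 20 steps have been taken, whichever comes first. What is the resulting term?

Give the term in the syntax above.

Step 0: ((((((\a.a) (\f.(\g.(\h.((f h) g))))) ((\d.(\e.((d e) e))) (\f.(\g.(\h.((f h) (g h))))))) r) p) ((\b.(\c.b)) (\b.(\c.b))))
Step 1: (((((\f.(\g.(\h.((f h) g)))) ((\d.(\e.((d e) e))) (\f.(\g.(\h.((f h) (g h))))))) r) p) ((\b.(\c.b)) (\b.(\c.b))))
Step 2: ((((\g.(\h.((((\d.(\e.((d e) e))) (\f.(\g.(\h.((f h) (g h)))))) h) g))) r) p) ((\b.(\c.b)) (\b.(\c.b))))
Step 3: (((\h.((((\d.(\e.((d e) e))) (\f.(\g.(\h.((f h) (g h)))))) h) r)) p) ((\b.(\c.b)) (\b.(\c.b))))
Step 4: (((((\d.(\e.((d e) e))) (\f.(\g.(\h.((f h) (g h)))))) p) r) ((\b.(\c.b)) (\b.(\c.b))))
Step 5: ((((\e.(((\f.(\g.(\h.((f h) (g h))))) e) e)) p) r) ((\b.(\c.b)) (\b.(\c.b))))
Step 6: (((((\f.(\g.(\h.((f h) (g h))))) p) p) r) ((\b.(\c.b)) (\b.(\c.b))))
Step 7: ((((\g.(\h.((p h) (g h)))) p) r) ((\b.(\c.b)) (\b.(\c.b))))
Step 8: (((\h.((p h) (p h))) r) ((\b.(\c.b)) (\b.(\c.b))))
Step 9: (((p r) (p r)) ((\b.(\c.b)) (\b.(\c.b))))
Step 10: (((p r) (p r)) (\c.(\b.(\c.b))))

Answer: (((p r) (p r)) (\c.(\b.(\c.b))))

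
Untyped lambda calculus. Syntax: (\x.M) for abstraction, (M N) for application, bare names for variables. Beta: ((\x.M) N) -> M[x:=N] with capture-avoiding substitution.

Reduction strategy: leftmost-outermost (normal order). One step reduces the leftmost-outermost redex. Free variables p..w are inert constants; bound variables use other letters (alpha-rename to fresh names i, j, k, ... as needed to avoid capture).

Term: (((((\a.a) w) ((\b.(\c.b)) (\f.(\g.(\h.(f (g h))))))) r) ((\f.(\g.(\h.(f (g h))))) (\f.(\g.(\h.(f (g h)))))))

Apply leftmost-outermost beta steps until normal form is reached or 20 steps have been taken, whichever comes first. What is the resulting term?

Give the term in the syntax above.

Step 0: (((((\a.a) w) ((\b.(\c.b)) (\f.(\g.(\h.(f (g h))))))) r) ((\f.(\g.(\h.(f (g h))))) (\f.(\g.(\h.(f (g h)))))))
Step 1: (((w ((\b.(\c.b)) (\f.(\g.(\h.(f (g h))))))) r) ((\f.(\g.(\h.(f (g h))))) (\f.(\g.(\h.(f (g h)))))))
Step 2: (((w (\c.(\f.(\g.(\h.(f (g h))))))) r) ((\f.(\g.(\h.(f (g h))))) (\f.(\g.(\h.(f (g h)))))))
Step 3: (((w (\c.(\f.(\g.(\h.(f (g h))))))) r) (\g.(\h.((\f.(\g.(\h.(f (g h))))) (g h)))))
Step 4: (((w (\c.(\f.(\g.(\h.(f (g h))))))) r) (\g.(\h.(\i.(\j.((g h) (i j)))))))

Answer: (((w (\c.(\f.(\g.(\h.(f (g h))))))) r) (\g.(\h.(\i.(\j.((g h) (i j)))))))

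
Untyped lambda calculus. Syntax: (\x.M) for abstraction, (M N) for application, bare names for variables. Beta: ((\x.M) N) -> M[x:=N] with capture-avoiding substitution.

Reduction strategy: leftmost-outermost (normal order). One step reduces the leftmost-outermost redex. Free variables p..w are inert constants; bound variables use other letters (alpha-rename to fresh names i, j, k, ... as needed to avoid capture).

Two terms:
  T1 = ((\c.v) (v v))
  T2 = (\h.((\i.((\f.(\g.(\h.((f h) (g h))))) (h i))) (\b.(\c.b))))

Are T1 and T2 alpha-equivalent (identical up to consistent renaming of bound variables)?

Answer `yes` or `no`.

Term 1: ((\c.v) (v v))
Term 2: (\h.((\i.((\f.(\g.(\h.((f h) (g h))))) (h i))) (\b.(\c.b))))
Alpha-equivalence: compare structure up to binder renaming.
Result: False

Answer: no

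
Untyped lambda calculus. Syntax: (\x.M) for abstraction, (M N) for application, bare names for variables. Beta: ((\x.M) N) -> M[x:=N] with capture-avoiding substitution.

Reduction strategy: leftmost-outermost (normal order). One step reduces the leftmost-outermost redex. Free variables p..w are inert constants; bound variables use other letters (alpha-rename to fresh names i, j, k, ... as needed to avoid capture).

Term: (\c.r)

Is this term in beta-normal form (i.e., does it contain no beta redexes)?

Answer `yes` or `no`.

Answer: yes

Derivation:
Term: (\c.r)
No beta redexes found.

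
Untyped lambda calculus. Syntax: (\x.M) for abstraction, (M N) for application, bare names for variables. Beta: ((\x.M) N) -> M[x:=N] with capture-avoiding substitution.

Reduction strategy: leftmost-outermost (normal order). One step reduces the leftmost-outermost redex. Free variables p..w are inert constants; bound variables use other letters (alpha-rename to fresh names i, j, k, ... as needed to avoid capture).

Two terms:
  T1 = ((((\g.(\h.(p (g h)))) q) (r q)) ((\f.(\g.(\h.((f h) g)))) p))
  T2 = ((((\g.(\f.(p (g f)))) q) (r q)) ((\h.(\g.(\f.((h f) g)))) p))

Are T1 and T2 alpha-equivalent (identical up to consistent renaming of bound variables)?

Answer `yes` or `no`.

Term 1: ((((\g.(\h.(p (g h)))) q) (r q)) ((\f.(\g.(\h.((f h) g)))) p))
Term 2: ((((\g.(\f.(p (g f)))) q) (r q)) ((\h.(\g.(\f.((h f) g)))) p))
Alpha-equivalence: compare structure up to binder renaming.
Result: True

Answer: yes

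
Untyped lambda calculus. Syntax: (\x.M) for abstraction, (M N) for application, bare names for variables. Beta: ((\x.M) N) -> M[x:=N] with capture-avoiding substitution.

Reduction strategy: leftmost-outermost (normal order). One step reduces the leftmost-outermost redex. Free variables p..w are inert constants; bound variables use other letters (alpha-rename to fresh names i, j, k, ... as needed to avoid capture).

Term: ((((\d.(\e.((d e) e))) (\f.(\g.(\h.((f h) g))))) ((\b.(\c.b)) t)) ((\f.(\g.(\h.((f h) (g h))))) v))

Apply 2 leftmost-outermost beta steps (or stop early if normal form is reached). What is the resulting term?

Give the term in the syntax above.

Step 0: ((((\d.(\e.((d e) e))) (\f.(\g.(\h.((f h) g))))) ((\b.(\c.b)) t)) ((\f.(\g.(\h.((f h) (g h))))) v))
Step 1: (((\e.(((\f.(\g.(\h.((f h) g)))) e) e)) ((\b.(\c.b)) t)) ((\f.(\g.(\h.((f h) (g h))))) v))
Step 2: ((((\f.(\g.(\h.((f h) g)))) ((\b.(\c.b)) t)) ((\b.(\c.b)) t)) ((\f.(\g.(\h.((f h) (g h))))) v))

Answer: ((((\f.(\g.(\h.((f h) g)))) ((\b.(\c.b)) t)) ((\b.(\c.b)) t)) ((\f.(\g.(\h.((f h) (g h))))) v))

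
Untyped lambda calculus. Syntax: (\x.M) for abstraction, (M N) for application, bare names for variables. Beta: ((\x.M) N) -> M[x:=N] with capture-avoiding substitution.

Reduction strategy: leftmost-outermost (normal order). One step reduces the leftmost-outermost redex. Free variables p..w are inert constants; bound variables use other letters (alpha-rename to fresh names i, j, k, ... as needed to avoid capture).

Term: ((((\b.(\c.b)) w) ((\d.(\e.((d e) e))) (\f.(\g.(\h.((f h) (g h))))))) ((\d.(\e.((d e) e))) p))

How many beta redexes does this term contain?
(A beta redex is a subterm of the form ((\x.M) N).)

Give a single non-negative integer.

Term: ((((\b.(\c.b)) w) ((\d.(\e.((d e) e))) (\f.(\g.(\h.((f h) (g h))))))) ((\d.(\e.((d e) e))) p))
  Redex: ((\b.(\c.b)) w)
  Redex: ((\d.(\e.((d e) e))) (\f.(\g.(\h.((f h) (g h))))))
  Redex: ((\d.(\e.((d e) e))) p)
Total redexes: 3

Answer: 3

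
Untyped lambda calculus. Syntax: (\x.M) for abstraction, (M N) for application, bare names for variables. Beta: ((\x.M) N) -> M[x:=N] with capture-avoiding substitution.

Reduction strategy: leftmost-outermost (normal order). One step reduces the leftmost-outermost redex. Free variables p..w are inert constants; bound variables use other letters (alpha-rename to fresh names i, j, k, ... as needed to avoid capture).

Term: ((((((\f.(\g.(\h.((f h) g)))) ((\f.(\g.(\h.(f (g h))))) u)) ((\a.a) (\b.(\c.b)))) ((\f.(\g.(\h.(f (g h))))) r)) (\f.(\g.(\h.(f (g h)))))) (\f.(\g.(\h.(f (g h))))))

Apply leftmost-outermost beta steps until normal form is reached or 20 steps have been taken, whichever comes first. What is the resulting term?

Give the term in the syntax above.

Answer: (((u (\h.(r (\c.h)))) (\f.(\g.(\h.(f (g h)))))) (\f.(\g.(\h.(f (g h))))))

Derivation:
Step 0: ((((((\f.(\g.(\h.((f h) g)))) ((\f.(\g.(\h.(f (g h))))) u)) ((\a.a) (\b.(\c.b)))) ((\f.(\g.(\h.(f (g h))))) r)) (\f.(\g.(\h.(f (g h)))))) (\f.(\g.(\h.(f (g h))))))
Step 1: (((((\g.(\h.((((\f.(\g.(\h.(f (g h))))) u) h) g))) ((\a.a) (\b.(\c.b)))) ((\f.(\g.(\h.(f (g h))))) r)) (\f.(\g.(\h.(f (g h)))))) (\f.(\g.(\h.(f (g h))))))
Step 2: ((((\h.((((\f.(\g.(\h.(f (g h))))) u) h) ((\a.a) (\b.(\c.b))))) ((\f.(\g.(\h.(f (g h))))) r)) (\f.(\g.(\h.(f (g h)))))) (\f.(\g.(\h.(f (g h))))))
Step 3: ((((((\f.(\g.(\h.(f (g h))))) u) ((\f.(\g.(\h.(f (g h))))) r)) ((\a.a) (\b.(\c.b)))) (\f.(\g.(\h.(f (g h)))))) (\f.(\g.(\h.(f (g h))))))
Step 4: (((((\g.(\h.(u (g h)))) ((\f.(\g.(\h.(f (g h))))) r)) ((\a.a) (\b.(\c.b)))) (\f.(\g.(\h.(f (g h)))))) (\f.(\g.(\h.(f (g h))))))
Step 5: ((((\h.(u (((\f.(\g.(\h.(f (g h))))) r) h))) ((\a.a) (\b.(\c.b)))) (\f.(\g.(\h.(f (g h)))))) (\f.(\g.(\h.(f (g h))))))
Step 6: (((u (((\f.(\g.(\h.(f (g h))))) r) ((\a.a) (\b.(\c.b))))) (\f.(\g.(\h.(f (g h)))))) (\f.(\g.(\h.(f (g h))))))
Step 7: (((u ((\g.(\h.(r (g h)))) ((\a.a) (\b.(\c.b))))) (\f.(\g.(\h.(f (g h)))))) (\f.(\g.(\h.(f (g h))))))
Step 8: (((u (\h.(r (((\a.a) (\b.(\c.b))) h)))) (\f.(\g.(\h.(f (g h)))))) (\f.(\g.(\h.(f (g h))))))
Step 9: (((u (\h.(r ((\b.(\c.b)) h)))) (\f.(\g.(\h.(f (g h)))))) (\f.(\g.(\h.(f (g h))))))
Step 10: (((u (\h.(r (\c.h)))) (\f.(\g.(\h.(f (g h)))))) (\f.(\g.(\h.(f (g h))))))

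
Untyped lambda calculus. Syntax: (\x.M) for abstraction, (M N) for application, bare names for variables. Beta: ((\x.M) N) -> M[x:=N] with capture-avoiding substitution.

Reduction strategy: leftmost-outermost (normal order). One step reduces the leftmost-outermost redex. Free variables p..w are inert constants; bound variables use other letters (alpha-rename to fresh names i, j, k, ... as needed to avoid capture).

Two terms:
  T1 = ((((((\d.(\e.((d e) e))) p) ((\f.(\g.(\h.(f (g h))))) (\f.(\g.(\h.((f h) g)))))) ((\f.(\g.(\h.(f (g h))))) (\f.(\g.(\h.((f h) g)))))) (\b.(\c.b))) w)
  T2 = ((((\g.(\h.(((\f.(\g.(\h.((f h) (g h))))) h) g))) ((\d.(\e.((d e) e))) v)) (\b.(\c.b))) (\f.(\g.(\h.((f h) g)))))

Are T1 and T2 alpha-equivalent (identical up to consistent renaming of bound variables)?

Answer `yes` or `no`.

Answer: no

Derivation:
Term 1: ((((((\d.(\e.((d e) e))) p) ((\f.(\g.(\h.(f (g h))))) (\f.(\g.(\h.((f h) g)))))) ((\f.(\g.(\h.(f (g h))))) (\f.(\g.(\h.((f h) g)))))) (\b.(\c.b))) w)
Term 2: ((((\g.(\h.(((\f.(\g.(\h.((f h) (g h))))) h) g))) ((\d.(\e.((d e) e))) v)) (\b.(\c.b))) (\f.(\g.(\h.((f h) g)))))
Alpha-equivalence: compare structure up to binder renaming.
Result: False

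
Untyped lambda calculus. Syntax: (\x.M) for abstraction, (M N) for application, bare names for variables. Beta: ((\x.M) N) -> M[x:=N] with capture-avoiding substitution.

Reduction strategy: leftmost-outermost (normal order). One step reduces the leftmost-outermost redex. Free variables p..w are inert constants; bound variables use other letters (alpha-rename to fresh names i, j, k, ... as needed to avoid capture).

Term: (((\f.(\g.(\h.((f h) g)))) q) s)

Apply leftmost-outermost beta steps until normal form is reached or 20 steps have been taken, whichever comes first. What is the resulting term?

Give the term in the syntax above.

Step 0: (((\f.(\g.(\h.((f h) g)))) q) s)
Step 1: ((\g.(\h.((q h) g))) s)
Step 2: (\h.((q h) s))

Answer: (\h.((q h) s))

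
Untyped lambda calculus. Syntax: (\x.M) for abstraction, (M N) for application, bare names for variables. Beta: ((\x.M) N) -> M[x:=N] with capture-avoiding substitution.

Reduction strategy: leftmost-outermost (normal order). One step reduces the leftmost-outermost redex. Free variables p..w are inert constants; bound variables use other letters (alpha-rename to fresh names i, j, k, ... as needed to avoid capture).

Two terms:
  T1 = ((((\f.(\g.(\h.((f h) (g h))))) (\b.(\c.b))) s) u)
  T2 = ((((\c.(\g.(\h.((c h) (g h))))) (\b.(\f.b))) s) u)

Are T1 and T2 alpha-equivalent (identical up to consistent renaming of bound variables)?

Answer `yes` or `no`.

Term 1: ((((\f.(\g.(\h.((f h) (g h))))) (\b.(\c.b))) s) u)
Term 2: ((((\c.(\g.(\h.((c h) (g h))))) (\b.(\f.b))) s) u)
Alpha-equivalence: compare structure up to binder renaming.
Result: True

Answer: yes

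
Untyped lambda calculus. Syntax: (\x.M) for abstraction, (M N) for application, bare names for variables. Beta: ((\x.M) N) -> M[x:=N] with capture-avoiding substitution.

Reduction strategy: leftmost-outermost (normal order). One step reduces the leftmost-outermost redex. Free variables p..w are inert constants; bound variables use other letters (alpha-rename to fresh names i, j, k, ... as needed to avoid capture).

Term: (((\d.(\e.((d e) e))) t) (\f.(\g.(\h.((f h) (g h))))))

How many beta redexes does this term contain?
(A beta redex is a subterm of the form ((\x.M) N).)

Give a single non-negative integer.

Answer: 1

Derivation:
Term: (((\d.(\e.((d e) e))) t) (\f.(\g.(\h.((f h) (g h))))))
  Redex: ((\d.(\e.((d e) e))) t)
Total redexes: 1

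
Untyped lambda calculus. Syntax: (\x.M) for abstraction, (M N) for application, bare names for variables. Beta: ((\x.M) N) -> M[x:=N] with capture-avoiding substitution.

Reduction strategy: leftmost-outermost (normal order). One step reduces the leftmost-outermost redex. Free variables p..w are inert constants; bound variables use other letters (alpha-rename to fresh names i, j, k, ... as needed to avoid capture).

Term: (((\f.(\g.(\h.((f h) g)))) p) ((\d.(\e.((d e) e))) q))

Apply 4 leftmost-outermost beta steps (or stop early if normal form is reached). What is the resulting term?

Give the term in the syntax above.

Step 0: (((\f.(\g.(\h.((f h) g)))) p) ((\d.(\e.((d e) e))) q))
Step 1: ((\g.(\h.((p h) g))) ((\d.(\e.((d e) e))) q))
Step 2: (\h.((p h) ((\d.(\e.((d e) e))) q)))
Step 3: (\h.((p h) (\e.((q e) e))))
Step 4: (normal form reached)

Answer: (\h.((p h) (\e.((q e) e))))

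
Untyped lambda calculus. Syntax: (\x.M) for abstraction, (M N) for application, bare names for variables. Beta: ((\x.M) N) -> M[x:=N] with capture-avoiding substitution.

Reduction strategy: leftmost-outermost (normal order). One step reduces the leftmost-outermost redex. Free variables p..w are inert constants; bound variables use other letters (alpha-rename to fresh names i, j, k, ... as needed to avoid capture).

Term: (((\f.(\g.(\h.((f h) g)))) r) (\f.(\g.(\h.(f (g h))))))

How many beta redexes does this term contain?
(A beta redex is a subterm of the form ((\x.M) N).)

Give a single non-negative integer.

Answer: 1

Derivation:
Term: (((\f.(\g.(\h.((f h) g)))) r) (\f.(\g.(\h.(f (g h))))))
  Redex: ((\f.(\g.(\h.((f h) g)))) r)
Total redexes: 1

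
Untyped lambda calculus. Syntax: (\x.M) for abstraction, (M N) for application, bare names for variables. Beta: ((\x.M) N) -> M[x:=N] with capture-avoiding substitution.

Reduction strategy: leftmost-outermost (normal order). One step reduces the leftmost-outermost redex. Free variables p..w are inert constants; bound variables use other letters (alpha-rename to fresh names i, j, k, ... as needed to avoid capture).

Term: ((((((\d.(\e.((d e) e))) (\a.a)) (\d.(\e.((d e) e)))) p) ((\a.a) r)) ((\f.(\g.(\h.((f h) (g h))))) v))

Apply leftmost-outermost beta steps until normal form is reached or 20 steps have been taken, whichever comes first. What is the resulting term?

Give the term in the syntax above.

Answer: ((((p p) p) r) (\g.(\h.((v h) (g h)))))

Derivation:
Step 0: ((((((\d.(\e.((d e) e))) (\a.a)) (\d.(\e.((d e) e)))) p) ((\a.a) r)) ((\f.(\g.(\h.((f h) (g h))))) v))
Step 1: (((((\e.(((\a.a) e) e)) (\d.(\e.((d e) e)))) p) ((\a.a) r)) ((\f.(\g.(\h.((f h) (g h))))) v))
Step 2: ((((((\a.a) (\d.(\e.((d e) e)))) (\d.(\e.((d e) e)))) p) ((\a.a) r)) ((\f.(\g.(\h.((f h) (g h))))) v))
Step 3: (((((\d.(\e.((d e) e))) (\d.(\e.((d e) e)))) p) ((\a.a) r)) ((\f.(\g.(\h.((f h) (g h))))) v))
Step 4: ((((\e.(((\d.(\e.((d e) e))) e) e)) p) ((\a.a) r)) ((\f.(\g.(\h.((f h) (g h))))) v))
Step 5: (((((\d.(\e.((d e) e))) p) p) ((\a.a) r)) ((\f.(\g.(\h.((f h) (g h))))) v))
Step 6: ((((\e.((p e) e)) p) ((\a.a) r)) ((\f.(\g.(\h.((f h) (g h))))) v))
Step 7: ((((p p) p) ((\a.a) r)) ((\f.(\g.(\h.((f h) (g h))))) v))
Step 8: ((((p p) p) r) ((\f.(\g.(\h.((f h) (g h))))) v))
Step 9: ((((p p) p) r) (\g.(\h.((v h) (g h)))))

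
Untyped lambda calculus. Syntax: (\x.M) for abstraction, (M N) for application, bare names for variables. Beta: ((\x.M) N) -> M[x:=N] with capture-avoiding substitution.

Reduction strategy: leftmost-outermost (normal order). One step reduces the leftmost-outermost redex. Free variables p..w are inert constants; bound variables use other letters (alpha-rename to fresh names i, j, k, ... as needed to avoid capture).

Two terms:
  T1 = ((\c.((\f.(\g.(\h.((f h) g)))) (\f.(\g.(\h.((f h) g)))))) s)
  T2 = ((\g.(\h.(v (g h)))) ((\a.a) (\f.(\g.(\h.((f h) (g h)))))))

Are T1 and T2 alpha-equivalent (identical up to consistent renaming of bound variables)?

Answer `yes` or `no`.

Answer: no

Derivation:
Term 1: ((\c.((\f.(\g.(\h.((f h) g)))) (\f.(\g.(\h.((f h) g)))))) s)
Term 2: ((\g.(\h.(v (g h)))) ((\a.a) (\f.(\g.(\h.((f h) (g h)))))))
Alpha-equivalence: compare structure up to binder renaming.
Result: False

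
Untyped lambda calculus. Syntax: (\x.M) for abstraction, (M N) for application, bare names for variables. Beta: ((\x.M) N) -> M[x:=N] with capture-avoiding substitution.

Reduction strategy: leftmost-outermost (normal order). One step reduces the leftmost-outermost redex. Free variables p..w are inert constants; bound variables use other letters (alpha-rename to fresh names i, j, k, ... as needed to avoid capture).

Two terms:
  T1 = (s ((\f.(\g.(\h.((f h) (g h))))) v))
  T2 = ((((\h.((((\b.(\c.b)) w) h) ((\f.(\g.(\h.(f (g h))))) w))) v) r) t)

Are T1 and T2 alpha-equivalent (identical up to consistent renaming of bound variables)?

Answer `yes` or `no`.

Term 1: (s ((\f.(\g.(\h.((f h) (g h))))) v))
Term 2: ((((\h.((((\b.(\c.b)) w) h) ((\f.(\g.(\h.(f (g h))))) w))) v) r) t)
Alpha-equivalence: compare structure up to binder renaming.
Result: False

Answer: no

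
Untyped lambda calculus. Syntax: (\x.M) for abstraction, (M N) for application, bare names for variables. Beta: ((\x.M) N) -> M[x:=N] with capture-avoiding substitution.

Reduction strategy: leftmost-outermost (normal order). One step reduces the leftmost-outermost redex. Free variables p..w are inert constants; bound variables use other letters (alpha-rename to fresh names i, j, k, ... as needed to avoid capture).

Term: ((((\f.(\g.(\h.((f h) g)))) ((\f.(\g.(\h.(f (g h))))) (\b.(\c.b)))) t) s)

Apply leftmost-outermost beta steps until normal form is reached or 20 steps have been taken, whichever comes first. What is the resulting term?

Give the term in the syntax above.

Answer: (\c.(s t))

Derivation:
Step 0: ((((\f.(\g.(\h.((f h) g)))) ((\f.(\g.(\h.(f (g h))))) (\b.(\c.b)))) t) s)
Step 1: (((\g.(\h.((((\f.(\g.(\h.(f (g h))))) (\b.(\c.b))) h) g))) t) s)
Step 2: ((\h.((((\f.(\g.(\h.(f (g h))))) (\b.(\c.b))) h) t)) s)
Step 3: ((((\f.(\g.(\h.(f (g h))))) (\b.(\c.b))) s) t)
Step 4: (((\g.(\h.((\b.(\c.b)) (g h)))) s) t)
Step 5: ((\h.((\b.(\c.b)) (s h))) t)
Step 6: ((\b.(\c.b)) (s t))
Step 7: (\c.(s t))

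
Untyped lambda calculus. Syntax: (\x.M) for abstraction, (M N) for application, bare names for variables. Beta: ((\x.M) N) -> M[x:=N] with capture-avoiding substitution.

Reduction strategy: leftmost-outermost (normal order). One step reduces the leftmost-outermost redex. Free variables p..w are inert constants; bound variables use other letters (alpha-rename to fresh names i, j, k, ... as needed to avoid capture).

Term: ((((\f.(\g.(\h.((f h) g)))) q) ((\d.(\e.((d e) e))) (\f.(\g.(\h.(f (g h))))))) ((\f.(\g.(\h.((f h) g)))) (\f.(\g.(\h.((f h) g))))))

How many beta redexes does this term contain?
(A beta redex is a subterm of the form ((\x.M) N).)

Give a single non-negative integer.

Answer: 3

Derivation:
Term: ((((\f.(\g.(\h.((f h) g)))) q) ((\d.(\e.((d e) e))) (\f.(\g.(\h.(f (g h))))))) ((\f.(\g.(\h.((f h) g)))) (\f.(\g.(\h.((f h) g))))))
  Redex: ((\f.(\g.(\h.((f h) g)))) q)
  Redex: ((\d.(\e.((d e) e))) (\f.(\g.(\h.(f (g h))))))
  Redex: ((\f.(\g.(\h.((f h) g)))) (\f.(\g.(\h.((f h) g)))))
Total redexes: 3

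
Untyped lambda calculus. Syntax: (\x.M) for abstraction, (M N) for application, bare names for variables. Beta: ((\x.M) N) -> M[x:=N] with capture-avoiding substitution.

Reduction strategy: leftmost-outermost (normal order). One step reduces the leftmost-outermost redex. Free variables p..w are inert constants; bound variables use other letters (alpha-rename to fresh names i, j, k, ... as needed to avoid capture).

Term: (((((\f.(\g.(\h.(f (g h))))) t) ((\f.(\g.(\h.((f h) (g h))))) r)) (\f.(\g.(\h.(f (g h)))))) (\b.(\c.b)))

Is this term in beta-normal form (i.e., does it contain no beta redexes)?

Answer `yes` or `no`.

Term: (((((\f.(\g.(\h.(f (g h))))) t) ((\f.(\g.(\h.((f h) (g h))))) r)) (\f.(\g.(\h.(f (g h)))))) (\b.(\c.b)))
Found 2 beta redex(es).

Answer: no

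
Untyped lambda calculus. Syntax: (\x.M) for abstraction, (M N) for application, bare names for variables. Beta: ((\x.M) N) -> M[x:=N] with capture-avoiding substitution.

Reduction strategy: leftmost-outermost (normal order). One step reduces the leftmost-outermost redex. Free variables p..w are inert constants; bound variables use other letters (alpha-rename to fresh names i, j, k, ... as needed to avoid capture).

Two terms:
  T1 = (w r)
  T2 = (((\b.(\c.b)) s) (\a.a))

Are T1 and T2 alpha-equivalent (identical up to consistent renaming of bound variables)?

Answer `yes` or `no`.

Answer: no

Derivation:
Term 1: (w r)
Term 2: (((\b.(\c.b)) s) (\a.a))
Alpha-equivalence: compare structure up to binder renaming.
Result: False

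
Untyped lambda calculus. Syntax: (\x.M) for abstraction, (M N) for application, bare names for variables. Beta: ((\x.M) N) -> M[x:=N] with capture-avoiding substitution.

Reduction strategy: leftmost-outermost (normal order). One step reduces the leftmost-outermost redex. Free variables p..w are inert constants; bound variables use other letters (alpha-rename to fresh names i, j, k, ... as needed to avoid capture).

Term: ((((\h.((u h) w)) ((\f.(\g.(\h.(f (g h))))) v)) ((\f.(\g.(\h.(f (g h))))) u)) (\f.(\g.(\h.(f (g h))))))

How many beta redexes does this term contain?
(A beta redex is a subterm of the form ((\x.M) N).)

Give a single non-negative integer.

Answer: 3

Derivation:
Term: ((((\h.((u h) w)) ((\f.(\g.(\h.(f (g h))))) v)) ((\f.(\g.(\h.(f (g h))))) u)) (\f.(\g.(\h.(f (g h))))))
  Redex: ((\h.((u h) w)) ((\f.(\g.(\h.(f (g h))))) v))
  Redex: ((\f.(\g.(\h.(f (g h))))) v)
  Redex: ((\f.(\g.(\h.(f (g h))))) u)
Total redexes: 3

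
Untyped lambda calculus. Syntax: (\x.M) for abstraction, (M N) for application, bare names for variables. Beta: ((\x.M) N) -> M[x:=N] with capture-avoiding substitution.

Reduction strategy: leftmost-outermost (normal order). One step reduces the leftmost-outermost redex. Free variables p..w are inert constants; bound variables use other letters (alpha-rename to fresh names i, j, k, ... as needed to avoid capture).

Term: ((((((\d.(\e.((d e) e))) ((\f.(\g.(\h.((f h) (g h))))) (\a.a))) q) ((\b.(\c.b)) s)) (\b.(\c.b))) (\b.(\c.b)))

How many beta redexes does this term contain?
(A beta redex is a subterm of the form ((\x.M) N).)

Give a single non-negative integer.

Answer: 3

Derivation:
Term: ((((((\d.(\e.((d e) e))) ((\f.(\g.(\h.((f h) (g h))))) (\a.a))) q) ((\b.(\c.b)) s)) (\b.(\c.b))) (\b.(\c.b)))
  Redex: ((\d.(\e.((d e) e))) ((\f.(\g.(\h.((f h) (g h))))) (\a.a)))
  Redex: ((\f.(\g.(\h.((f h) (g h))))) (\a.a))
  Redex: ((\b.(\c.b)) s)
Total redexes: 3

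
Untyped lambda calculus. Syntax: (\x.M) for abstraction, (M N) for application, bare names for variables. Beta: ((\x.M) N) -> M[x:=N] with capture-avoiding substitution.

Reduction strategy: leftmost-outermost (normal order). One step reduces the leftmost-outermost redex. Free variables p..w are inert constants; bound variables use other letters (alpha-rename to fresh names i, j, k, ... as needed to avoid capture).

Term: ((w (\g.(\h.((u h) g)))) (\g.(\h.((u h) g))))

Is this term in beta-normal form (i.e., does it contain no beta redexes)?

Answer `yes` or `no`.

Term: ((w (\g.(\h.((u h) g)))) (\g.(\h.((u h) g))))
No beta redexes found.

Answer: yes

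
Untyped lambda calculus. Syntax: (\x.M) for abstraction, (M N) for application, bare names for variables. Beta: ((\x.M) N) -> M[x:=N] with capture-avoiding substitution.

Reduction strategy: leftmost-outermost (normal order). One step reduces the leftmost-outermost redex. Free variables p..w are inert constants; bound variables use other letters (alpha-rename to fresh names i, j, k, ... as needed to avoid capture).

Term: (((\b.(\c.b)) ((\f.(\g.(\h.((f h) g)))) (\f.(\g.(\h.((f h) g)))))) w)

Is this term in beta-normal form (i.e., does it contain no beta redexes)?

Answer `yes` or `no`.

Term: (((\b.(\c.b)) ((\f.(\g.(\h.((f h) g)))) (\f.(\g.(\h.((f h) g)))))) w)
Found 2 beta redex(es).

Answer: no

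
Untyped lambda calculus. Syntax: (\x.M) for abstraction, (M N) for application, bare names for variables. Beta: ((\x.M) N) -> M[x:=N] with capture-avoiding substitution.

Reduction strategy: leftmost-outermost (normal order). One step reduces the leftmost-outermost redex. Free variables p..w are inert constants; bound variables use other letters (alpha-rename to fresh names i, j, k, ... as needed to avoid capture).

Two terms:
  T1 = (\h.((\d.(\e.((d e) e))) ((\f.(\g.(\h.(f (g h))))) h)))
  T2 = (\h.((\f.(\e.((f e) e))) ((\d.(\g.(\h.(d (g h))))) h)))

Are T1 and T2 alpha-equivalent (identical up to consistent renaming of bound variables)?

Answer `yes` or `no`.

Answer: yes

Derivation:
Term 1: (\h.((\d.(\e.((d e) e))) ((\f.(\g.(\h.(f (g h))))) h)))
Term 2: (\h.((\f.(\e.((f e) e))) ((\d.(\g.(\h.(d (g h))))) h)))
Alpha-equivalence: compare structure up to binder renaming.
Result: True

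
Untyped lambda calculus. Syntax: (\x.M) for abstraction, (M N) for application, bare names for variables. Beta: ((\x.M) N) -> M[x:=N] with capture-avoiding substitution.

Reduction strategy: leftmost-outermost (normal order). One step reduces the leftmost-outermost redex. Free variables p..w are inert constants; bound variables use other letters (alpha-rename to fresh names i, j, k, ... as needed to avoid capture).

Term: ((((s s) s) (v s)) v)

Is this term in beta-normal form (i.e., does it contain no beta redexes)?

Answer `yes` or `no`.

Term: ((((s s) s) (v s)) v)
No beta redexes found.

Answer: yes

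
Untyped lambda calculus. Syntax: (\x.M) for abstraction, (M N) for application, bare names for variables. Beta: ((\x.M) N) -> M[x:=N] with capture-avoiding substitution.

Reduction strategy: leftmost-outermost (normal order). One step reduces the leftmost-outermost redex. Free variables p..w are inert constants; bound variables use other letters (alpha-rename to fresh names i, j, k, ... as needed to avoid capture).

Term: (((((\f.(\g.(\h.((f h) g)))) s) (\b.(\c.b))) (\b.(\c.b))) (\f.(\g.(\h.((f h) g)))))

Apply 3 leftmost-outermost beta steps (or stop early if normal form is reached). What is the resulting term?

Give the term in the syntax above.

Step 0: (((((\f.(\g.(\h.((f h) g)))) s) (\b.(\c.b))) (\b.(\c.b))) (\f.(\g.(\h.((f h) g)))))
Step 1: ((((\g.(\h.((s h) g))) (\b.(\c.b))) (\b.(\c.b))) (\f.(\g.(\h.((f h) g)))))
Step 2: (((\h.((s h) (\b.(\c.b)))) (\b.(\c.b))) (\f.(\g.(\h.((f h) g)))))
Step 3: (((s (\b.(\c.b))) (\b.(\c.b))) (\f.(\g.(\h.((f h) g)))))

Answer: (((s (\b.(\c.b))) (\b.(\c.b))) (\f.(\g.(\h.((f h) g)))))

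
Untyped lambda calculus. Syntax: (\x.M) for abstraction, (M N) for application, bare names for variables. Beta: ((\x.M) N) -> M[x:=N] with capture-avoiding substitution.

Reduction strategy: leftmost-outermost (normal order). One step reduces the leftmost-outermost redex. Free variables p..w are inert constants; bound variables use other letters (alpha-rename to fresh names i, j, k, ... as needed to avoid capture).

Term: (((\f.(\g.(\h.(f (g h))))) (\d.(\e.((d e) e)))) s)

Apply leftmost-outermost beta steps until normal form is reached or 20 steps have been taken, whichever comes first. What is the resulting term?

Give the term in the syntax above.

Step 0: (((\f.(\g.(\h.(f (g h))))) (\d.(\e.((d e) e)))) s)
Step 1: ((\g.(\h.((\d.(\e.((d e) e))) (g h)))) s)
Step 2: (\h.((\d.(\e.((d e) e))) (s h)))
Step 3: (\h.(\e.(((s h) e) e)))

Answer: (\h.(\e.(((s h) e) e)))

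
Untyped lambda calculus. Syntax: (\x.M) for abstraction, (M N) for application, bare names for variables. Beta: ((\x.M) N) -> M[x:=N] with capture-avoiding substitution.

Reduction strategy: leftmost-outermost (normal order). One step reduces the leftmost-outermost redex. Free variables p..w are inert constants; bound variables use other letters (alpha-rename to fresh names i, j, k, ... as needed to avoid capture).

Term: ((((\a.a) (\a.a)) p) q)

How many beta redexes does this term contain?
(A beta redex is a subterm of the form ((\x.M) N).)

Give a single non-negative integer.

Answer: 1

Derivation:
Term: ((((\a.a) (\a.a)) p) q)
  Redex: ((\a.a) (\a.a))
Total redexes: 1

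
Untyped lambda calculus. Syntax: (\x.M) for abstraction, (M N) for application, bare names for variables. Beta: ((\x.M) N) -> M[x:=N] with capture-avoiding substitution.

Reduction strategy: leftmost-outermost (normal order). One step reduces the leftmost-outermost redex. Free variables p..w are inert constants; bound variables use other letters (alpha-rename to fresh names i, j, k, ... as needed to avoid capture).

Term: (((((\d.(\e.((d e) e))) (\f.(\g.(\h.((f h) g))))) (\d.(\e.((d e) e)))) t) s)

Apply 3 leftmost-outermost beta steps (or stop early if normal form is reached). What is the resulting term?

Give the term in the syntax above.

Step 0: (((((\d.(\e.((d e) e))) (\f.(\g.(\h.((f h) g))))) (\d.(\e.((d e) e)))) t) s)
Step 1: ((((\e.(((\f.(\g.(\h.((f h) g)))) e) e)) (\d.(\e.((d e) e)))) t) s)
Step 2: (((((\f.(\g.(\h.((f h) g)))) (\d.(\e.((d e) e)))) (\d.(\e.((d e) e)))) t) s)
Step 3: ((((\g.(\h.(((\d.(\e.((d e) e))) h) g))) (\d.(\e.((d e) e)))) t) s)

Answer: ((((\g.(\h.(((\d.(\e.((d e) e))) h) g))) (\d.(\e.((d e) e)))) t) s)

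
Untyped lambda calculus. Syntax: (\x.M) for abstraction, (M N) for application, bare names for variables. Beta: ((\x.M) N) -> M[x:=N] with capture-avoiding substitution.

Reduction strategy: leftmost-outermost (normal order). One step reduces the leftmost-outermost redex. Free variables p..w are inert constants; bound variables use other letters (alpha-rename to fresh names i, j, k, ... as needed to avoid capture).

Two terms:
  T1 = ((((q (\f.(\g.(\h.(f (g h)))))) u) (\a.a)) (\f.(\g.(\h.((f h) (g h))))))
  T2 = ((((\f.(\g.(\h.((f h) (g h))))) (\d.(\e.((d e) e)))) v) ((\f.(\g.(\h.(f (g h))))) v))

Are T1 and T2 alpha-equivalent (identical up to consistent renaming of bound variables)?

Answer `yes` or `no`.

Answer: no

Derivation:
Term 1: ((((q (\f.(\g.(\h.(f (g h)))))) u) (\a.a)) (\f.(\g.(\h.((f h) (g h))))))
Term 2: ((((\f.(\g.(\h.((f h) (g h))))) (\d.(\e.((d e) e)))) v) ((\f.(\g.(\h.(f (g h))))) v))
Alpha-equivalence: compare structure up to binder renaming.
Result: False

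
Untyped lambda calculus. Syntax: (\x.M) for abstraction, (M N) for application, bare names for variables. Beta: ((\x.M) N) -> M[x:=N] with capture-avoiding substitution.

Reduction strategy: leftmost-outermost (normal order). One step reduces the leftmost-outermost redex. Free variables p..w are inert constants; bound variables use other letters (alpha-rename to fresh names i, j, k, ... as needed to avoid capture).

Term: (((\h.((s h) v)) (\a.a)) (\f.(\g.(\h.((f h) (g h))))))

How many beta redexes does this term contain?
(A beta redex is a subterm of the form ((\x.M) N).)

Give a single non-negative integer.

Term: (((\h.((s h) v)) (\a.a)) (\f.(\g.(\h.((f h) (g h))))))
  Redex: ((\h.((s h) v)) (\a.a))
Total redexes: 1

Answer: 1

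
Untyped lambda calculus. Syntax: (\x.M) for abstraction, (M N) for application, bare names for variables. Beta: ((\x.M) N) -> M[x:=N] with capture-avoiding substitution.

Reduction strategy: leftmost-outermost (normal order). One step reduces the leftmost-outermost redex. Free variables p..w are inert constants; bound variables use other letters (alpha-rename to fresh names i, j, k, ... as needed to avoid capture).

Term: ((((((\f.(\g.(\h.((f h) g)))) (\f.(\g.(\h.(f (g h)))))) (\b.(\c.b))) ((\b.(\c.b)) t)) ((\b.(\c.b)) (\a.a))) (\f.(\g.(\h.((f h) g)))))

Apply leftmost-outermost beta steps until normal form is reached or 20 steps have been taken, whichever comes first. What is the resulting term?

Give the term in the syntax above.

Step 0: ((((((\f.(\g.(\h.((f h) g)))) (\f.(\g.(\h.(f (g h)))))) (\b.(\c.b))) ((\b.(\c.b)) t)) ((\b.(\c.b)) (\a.a))) (\f.(\g.(\h.((f h) g)))))
Step 1: (((((\g.(\h.(((\f.(\g.(\h.(f (g h))))) h) g))) (\b.(\c.b))) ((\b.(\c.b)) t)) ((\b.(\c.b)) (\a.a))) (\f.(\g.(\h.((f h) g)))))
Step 2: ((((\h.(((\f.(\g.(\h.(f (g h))))) h) (\b.(\c.b)))) ((\b.(\c.b)) t)) ((\b.(\c.b)) (\a.a))) (\f.(\g.(\h.((f h) g)))))
Step 3: (((((\f.(\g.(\h.(f (g h))))) ((\b.(\c.b)) t)) (\b.(\c.b))) ((\b.(\c.b)) (\a.a))) (\f.(\g.(\h.((f h) g)))))
Step 4: ((((\g.(\h.(((\b.(\c.b)) t) (g h)))) (\b.(\c.b))) ((\b.(\c.b)) (\a.a))) (\f.(\g.(\h.((f h) g)))))
Step 5: (((\h.(((\b.(\c.b)) t) ((\b.(\c.b)) h))) ((\b.(\c.b)) (\a.a))) (\f.(\g.(\h.((f h) g)))))
Step 6: ((((\b.(\c.b)) t) ((\b.(\c.b)) ((\b.(\c.b)) (\a.a)))) (\f.(\g.(\h.((f h) g)))))
Step 7: (((\c.t) ((\b.(\c.b)) ((\b.(\c.b)) (\a.a)))) (\f.(\g.(\h.((f h) g)))))
Step 8: (t (\f.(\g.(\h.((f h) g)))))

Answer: (t (\f.(\g.(\h.((f h) g)))))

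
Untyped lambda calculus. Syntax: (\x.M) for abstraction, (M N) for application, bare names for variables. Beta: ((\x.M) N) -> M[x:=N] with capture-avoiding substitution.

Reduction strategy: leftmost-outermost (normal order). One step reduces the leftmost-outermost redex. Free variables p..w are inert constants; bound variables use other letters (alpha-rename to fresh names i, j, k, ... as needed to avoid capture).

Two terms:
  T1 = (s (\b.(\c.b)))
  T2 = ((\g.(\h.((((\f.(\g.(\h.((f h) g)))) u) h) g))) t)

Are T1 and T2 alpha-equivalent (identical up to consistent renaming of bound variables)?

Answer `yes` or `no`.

Term 1: (s (\b.(\c.b)))
Term 2: ((\g.(\h.((((\f.(\g.(\h.((f h) g)))) u) h) g))) t)
Alpha-equivalence: compare structure up to binder renaming.
Result: False

Answer: no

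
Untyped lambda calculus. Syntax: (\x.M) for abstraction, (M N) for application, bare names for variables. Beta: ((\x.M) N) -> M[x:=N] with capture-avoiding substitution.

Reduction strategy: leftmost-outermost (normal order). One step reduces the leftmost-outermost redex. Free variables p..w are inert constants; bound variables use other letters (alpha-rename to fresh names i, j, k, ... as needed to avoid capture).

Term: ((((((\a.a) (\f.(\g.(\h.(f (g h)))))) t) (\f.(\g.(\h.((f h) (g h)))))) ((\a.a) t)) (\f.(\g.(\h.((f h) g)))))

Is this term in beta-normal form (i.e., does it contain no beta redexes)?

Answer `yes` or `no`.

Term: ((((((\a.a) (\f.(\g.(\h.(f (g h)))))) t) (\f.(\g.(\h.((f h) (g h)))))) ((\a.a) t)) (\f.(\g.(\h.((f h) g)))))
Found 2 beta redex(es).

Answer: no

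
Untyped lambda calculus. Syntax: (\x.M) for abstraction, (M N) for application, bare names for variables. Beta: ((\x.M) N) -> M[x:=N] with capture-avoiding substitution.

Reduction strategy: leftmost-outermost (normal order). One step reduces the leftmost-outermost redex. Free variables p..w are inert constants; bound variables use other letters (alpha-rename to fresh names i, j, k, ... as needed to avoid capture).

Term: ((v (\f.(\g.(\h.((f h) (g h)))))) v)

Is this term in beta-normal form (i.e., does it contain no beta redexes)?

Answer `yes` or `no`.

Term: ((v (\f.(\g.(\h.((f h) (g h)))))) v)
No beta redexes found.

Answer: yes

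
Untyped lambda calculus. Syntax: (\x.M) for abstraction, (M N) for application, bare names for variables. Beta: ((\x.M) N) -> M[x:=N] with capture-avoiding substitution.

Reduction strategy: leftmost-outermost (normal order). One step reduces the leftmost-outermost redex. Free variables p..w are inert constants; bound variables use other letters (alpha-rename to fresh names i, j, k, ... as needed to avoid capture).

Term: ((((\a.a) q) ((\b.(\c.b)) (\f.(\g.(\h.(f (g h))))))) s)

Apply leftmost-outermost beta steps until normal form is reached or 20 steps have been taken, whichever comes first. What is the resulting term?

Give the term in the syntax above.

Answer: ((q (\c.(\f.(\g.(\h.(f (g h))))))) s)

Derivation:
Step 0: ((((\a.a) q) ((\b.(\c.b)) (\f.(\g.(\h.(f (g h))))))) s)
Step 1: ((q ((\b.(\c.b)) (\f.(\g.(\h.(f (g h))))))) s)
Step 2: ((q (\c.(\f.(\g.(\h.(f (g h))))))) s)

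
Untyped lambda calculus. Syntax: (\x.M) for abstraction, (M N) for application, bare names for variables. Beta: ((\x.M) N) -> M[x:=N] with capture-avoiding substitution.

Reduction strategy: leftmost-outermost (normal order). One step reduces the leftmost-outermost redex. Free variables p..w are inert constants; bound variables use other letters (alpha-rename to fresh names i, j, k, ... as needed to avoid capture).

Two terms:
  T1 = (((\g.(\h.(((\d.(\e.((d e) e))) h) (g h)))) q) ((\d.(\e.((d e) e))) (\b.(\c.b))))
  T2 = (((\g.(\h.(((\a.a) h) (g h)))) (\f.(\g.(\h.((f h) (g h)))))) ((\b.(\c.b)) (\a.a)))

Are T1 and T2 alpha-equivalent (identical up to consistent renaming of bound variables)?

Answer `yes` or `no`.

Term 1: (((\g.(\h.(((\d.(\e.((d e) e))) h) (g h)))) q) ((\d.(\e.((d e) e))) (\b.(\c.b))))
Term 2: (((\g.(\h.(((\a.a) h) (g h)))) (\f.(\g.(\h.((f h) (g h)))))) ((\b.(\c.b)) (\a.a)))
Alpha-equivalence: compare structure up to binder renaming.
Result: False

Answer: no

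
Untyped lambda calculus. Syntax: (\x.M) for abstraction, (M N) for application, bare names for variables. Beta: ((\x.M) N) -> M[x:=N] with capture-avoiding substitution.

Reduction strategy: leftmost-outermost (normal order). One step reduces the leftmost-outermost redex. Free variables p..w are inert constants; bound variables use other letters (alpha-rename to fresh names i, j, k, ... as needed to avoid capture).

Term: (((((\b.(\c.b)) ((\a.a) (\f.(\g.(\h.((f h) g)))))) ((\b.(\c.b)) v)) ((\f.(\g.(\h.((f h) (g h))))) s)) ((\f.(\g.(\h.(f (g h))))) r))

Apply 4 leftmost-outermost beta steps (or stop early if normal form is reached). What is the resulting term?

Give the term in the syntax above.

Answer: ((\g.(\h.((((\f.(\g.(\h.((f h) (g h))))) s) h) g))) ((\f.(\g.(\h.(f (g h))))) r))

Derivation:
Step 0: (((((\b.(\c.b)) ((\a.a) (\f.(\g.(\h.((f h) g)))))) ((\b.(\c.b)) v)) ((\f.(\g.(\h.((f h) (g h))))) s)) ((\f.(\g.(\h.(f (g h))))) r))
Step 1: ((((\c.((\a.a) (\f.(\g.(\h.((f h) g)))))) ((\b.(\c.b)) v)) ((\f.(\g.(\h.((f h) (g h))))) s)) ((\f.(\g.(\h.(f (g h))))) r))
Step 2: ((((\a.a) (\f.(\g.(\h.((f h) g))))) ((\f.(\g.(\h.((f h) (g h))))) s)) ((\f.(\g.(\h.(f (g h))))) r))
Step 3: (((\f.(\g.(\h.((f h) g)))) ((\f.(\g.(\h.((f h) (g h))))) s)) ((\f.(\g.(\h.(f (g h))))) r))
Step 4: ((\g.(\h.((((\f.(\g.(\h.((f h) (g h))))) s) h) g))) ((\f.(\g.(\h.(f (g h))))) r))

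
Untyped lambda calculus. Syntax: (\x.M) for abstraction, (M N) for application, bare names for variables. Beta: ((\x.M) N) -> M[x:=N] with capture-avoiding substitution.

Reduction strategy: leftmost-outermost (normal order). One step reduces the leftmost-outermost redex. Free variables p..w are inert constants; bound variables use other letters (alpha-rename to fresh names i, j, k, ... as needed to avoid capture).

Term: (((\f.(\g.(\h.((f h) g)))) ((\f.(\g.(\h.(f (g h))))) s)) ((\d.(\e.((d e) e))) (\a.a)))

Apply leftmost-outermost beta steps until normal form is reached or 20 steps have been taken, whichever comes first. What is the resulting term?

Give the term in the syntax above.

Step 0: (((\f.(\g.(\h.((f h) g)))) ((\f.(\g.(\h.(f (g h))))) s)) ((\d.(\e.((d e) e))) (\a.a)))
Step 1: ((\g.(\h.((((\f.(\g.(\h.(f (g h))))) s) h) g))) ((\d.(\e.((d e) e))) (\a.a)))
Step 2: (\h.((((\f.(\g.(\h.(f (g h))))) s) h) ((\d.(\e.((d e) e))) (\a.a))))
Step 3: (\h.(((\g.(\h.(s (g h)))) h) ((\d.(\e.((d e) e))) (\a.a))))
Step 4: (\h.((\i.(s (h i))) ((\d.(\e.((d e) e))) (\a.a))))
Step 5: (\h.(s (h ((\d.(\e.((d e) e))) (\a.a)))))
Step 6: (\h.(s (h (\e.(((\a.a) e) e)))))
Step 7: (\h.(s (h (\e.(e e)))))

Answer: (\h.(s (h (\e.(e e)))))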